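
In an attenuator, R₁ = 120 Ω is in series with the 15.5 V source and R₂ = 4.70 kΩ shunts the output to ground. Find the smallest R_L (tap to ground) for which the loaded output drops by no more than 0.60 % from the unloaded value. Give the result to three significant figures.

Output resistance R_th = R₁‖R₂ = (120 × 4700)/4820 = 117.0 Ω.
The fractional drop is R_th/(R_th + R_L); requiring this ≤ 0.00600 gives R_L ≥ R_th(1/0.00600 − 1) = 117.0 × 165.7 = 19.4 kΩ.

R_L(min) ≈ 19.4 kΩ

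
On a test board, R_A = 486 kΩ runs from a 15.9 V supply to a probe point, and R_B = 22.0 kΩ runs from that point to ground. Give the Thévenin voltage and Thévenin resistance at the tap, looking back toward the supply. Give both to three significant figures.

V_th = 0.689 V, R_th = 21.0 kΩ

V_th is the open-circuit tap voltage: 15.9 × 22.0/(486 + 22.0) = 0.689 V.
With the supply zeroed, R_A and R_B appear in parallel from the tap: R_th = R_A‖R_B = (486 × 22.0)/508.0 = 21.0 kΩ.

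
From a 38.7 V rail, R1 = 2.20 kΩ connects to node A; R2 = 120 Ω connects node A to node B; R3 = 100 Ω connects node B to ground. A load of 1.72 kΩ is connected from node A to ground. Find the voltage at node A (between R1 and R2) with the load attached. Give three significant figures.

V ≈ 3.15 V

Below node A the series string R2+R3 = 220.0 Ω sits in parallel with the 1720 Ω load: 195.1 Ω.
V_A = 38.7 × 195.1/(2200 + 195.1) = 3.15 V.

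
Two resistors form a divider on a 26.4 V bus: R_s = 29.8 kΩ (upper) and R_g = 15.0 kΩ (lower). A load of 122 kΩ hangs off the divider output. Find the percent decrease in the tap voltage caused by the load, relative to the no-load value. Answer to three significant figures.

The divider's output (Thévenin) resistance is R_s‖R_g = 9.978 kΩ.
Fractional drop under load = R_th/(R_th + R_L) = 9.978 / (9.978 + 122) = 0.07560.
So the output falls by 7.56 %.

7.56 %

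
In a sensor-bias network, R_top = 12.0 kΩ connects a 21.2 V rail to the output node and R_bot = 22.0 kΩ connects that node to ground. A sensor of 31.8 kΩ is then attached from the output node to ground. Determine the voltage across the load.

The load sits in parallel with R_bot: R_bot‖R_L = (22.0 × 31.8) / (22.0 + 31.8) = 13.00 kΩ.
V_out = 21.2 × 13.00 / (12.0 + 13.00) = 21.2 × 13.00/25.00 = 11.0 V.

V_out ≈ 11.0 V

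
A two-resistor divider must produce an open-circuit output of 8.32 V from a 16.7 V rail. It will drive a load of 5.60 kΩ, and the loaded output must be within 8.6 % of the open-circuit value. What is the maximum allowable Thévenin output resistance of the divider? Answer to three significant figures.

R_th ≤ 527 Ω

Loading drop = R_th/(R_th + R_L) ≤ 0.0860, so R_th ≤ R_L · ε/(1−ε) = 5.60 kΩ × 0.0860/0.9140 = 527 Ω.
(Any R1, R2 with R2/(R1+R2) = 0.498 and R1‖R2 ≤ 527 Ω will meet the spec.)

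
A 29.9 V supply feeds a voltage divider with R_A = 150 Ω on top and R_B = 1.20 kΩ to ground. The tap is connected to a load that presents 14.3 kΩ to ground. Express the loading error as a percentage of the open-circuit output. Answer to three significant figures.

The divider's output (Thévenin) resistance is R_A‖R_B = 133.3 Ω.
Fractional drop under load = R_th/(R_th + R_L) = 133.3 / (133.3 + 14300) = 0.009238.
So the output falls by 0.924 %.

0.924 %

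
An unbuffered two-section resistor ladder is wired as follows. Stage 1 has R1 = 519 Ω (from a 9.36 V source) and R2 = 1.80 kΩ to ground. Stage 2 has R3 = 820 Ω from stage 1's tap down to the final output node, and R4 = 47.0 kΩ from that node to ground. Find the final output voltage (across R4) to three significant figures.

V_out ≈ 7.08 V

Stage 2 presents R3+R4 = 47820 Ω as a load on stage 1's tap.
Stage 1's lower leg becomes R2‖(R3+R4) = 1735 Ω, so V_mid = 9.36 × 1735/2254 = 7.205 V.
Stage 2 is itself unloaded: V_out = V_mid × R4/(R3+R4) = 7.205 × 47000/47820 = 7.08 V.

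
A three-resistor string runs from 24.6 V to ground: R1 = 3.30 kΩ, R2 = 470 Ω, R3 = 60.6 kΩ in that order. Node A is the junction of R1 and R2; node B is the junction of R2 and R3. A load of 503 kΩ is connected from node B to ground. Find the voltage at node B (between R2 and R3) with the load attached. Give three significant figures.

At node B, R3 is in parallel with the load: R3‖R_L = 54080 Ω.
Below node A the resistance is R2 + (R3‖R_L) = 54550 Ω, so V_A = 24.6 × 54550/57850 = 23.20 V.
Then V_B = V_A × (R3‖R_L)/(R2 + R3‖R_L) = 23.20 × 54080/54550 = 23.0 V.

V ≈ 23.0 V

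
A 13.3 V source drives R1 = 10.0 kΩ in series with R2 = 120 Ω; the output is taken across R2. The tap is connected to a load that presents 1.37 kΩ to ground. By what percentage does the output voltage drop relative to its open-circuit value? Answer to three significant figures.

7.97 %

The divider's output (Thévenin) resistance is R1‖R2 = 118.6 Ω.
Fractional drop under load = R_th/(R_th + R_L) = 118.6 / (118.6 + 1370) = 0.07966.
So the output falls by 7.97 %.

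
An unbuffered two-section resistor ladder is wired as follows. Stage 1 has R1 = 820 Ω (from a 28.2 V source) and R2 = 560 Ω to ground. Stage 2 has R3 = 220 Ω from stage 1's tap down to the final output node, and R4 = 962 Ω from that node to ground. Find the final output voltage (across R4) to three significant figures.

Stage 2 presents R3+R4 = 1182 Ω as a load on stage 1's tap.
Stage 1's lower leg becomes R2‖(R3+R4) = 380.0 Ω, so V_mid = 28.2 × 380.0/1200 = 8.930 V.
Stage 2 is itself unloaded: V_out = V_mid × R4/(R3+R4) = 8.930 × 962/1182 = 7.27 V.

V_out ≈ 7.27 V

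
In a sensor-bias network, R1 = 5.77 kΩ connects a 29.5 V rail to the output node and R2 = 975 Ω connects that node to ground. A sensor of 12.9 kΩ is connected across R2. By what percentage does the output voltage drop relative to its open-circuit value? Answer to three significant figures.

The divider's output (Thévenin) resistance is R1‖R2 = 834.1 Ω.
Fractional drop under load = R_th/(R_th + R_L) = 834.1 / (834.1 + 12900) = 0.06073.
So the output falls by 6.07 %.

6.07 %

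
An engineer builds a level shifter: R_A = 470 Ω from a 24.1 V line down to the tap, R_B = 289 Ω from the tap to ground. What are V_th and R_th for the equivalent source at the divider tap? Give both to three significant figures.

V_th is the open-circuit tap voltage: 24.1 × 289/(470 + 289) = 9.18 V.
With the supply zeroed, R_A and R_B appear in parallel from the tap: R_th = R_A‖R_B = (470 × 289)/759.0 = 179 Ω.

V_th = 9.18 V, R_th = 179 Ω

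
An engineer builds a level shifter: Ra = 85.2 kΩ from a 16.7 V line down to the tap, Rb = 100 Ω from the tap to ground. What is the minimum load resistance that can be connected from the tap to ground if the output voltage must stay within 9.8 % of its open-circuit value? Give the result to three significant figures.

Output resistance R_th = Ra‖Rb = (85200 × 100)/85300 = 99.88 Ω.
The fractional drop is R_th/(R_th + R_L); requiring this ≤ 0.0980 gives R_L ≥ R_th(1/0.0980 − 1) = 99.88 × 9.204 = 919 Ω.

R_L(min) ≈ 919 Ω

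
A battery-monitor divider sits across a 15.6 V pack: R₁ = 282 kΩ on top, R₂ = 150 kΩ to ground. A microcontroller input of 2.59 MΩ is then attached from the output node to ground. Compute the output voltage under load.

V_out ≈ 5.22 V

The load sits in parallel with R₂: R₂‖R_L = (150 × 2590) / (150 + 2590) = 141.8 kΩ.
V_out = 15.6 × 141.8 / (282 + 141.8) = 15.6 × 141.8/423.8 = 5.22 V.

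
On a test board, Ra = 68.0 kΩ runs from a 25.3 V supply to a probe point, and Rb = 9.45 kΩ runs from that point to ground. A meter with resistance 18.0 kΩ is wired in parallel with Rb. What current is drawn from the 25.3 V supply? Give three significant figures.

Rb‖R_L = 6.197 kΩ, so the source sees Ra + Rb‖R_L = 74.20 kΩ.
I = 25.3 V / 74.20 kΩ = 0.341 mA.

I ≈ 0.341 mA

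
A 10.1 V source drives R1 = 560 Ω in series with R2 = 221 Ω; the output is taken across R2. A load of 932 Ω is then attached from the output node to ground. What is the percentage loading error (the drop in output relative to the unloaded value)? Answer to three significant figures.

14.5 %

Unloaded V = 10.1 × 221/781.0 = 2.8580 V.
Loaded: R2‖R_L = 178.6 Ω, giving V = 10.1 × 178.6/738.6 = 2.4427 V.
Drop = (2.8580 − 2.4427) / 2.8580 = 14.5 %.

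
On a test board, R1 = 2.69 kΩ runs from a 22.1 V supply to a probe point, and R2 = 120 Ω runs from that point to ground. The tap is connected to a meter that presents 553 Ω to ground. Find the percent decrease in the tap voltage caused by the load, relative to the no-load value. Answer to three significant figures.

The divider's output (Thévenin) resistance is R1‖R2 = 114.9 Ω.
Fractional drop under load = R_th/(R_th + R_L) = 114.9 / (114.9 + 553) = 0.1720.
So the output falls by 17.2 %.

17.2 %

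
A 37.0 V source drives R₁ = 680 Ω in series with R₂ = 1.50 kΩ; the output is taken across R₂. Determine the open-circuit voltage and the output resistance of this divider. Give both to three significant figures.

V_th is the open-circuit tap voltage: 37.0 × 1500/(680 + 1500) = 25.5 V.
With the supply zeroed, R₁ and R₂ appear in parallel from the tap: R_th = R₁‖R₂ = (680 × 1500)/2180 = 468 Ω.

V_th = 25.5 V, R_th = 468 Ω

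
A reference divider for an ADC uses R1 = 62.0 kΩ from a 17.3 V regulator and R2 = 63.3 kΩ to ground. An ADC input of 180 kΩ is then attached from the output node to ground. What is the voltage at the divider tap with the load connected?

V_out ≈ 7.44 V

The load sits in parallel with R2: R2‖R_L = (63.3 × 180) / (63.3 + 180) = 46.83 kΩ.
V_out = 17.3 × 46.83 / (62.0 + 46.83) = 17.3 × 46.83/108.8 = 7.44 V.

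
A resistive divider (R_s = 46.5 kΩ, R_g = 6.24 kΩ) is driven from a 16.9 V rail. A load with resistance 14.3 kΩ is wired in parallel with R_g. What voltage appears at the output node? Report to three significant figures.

V_out ≈ 1.44 V

The load sits in parallel with R_g: R_g‖R_L = (6.24 × 14.3) / (6.24 + 14.3) = 4.344 kΩ.
V_out = 16.9 × 4.344 / (46.5 + 4.344) = 16.9 × 4.344/50.84 = 1.44 V.
(Unloaded it would have been 2.00 V.)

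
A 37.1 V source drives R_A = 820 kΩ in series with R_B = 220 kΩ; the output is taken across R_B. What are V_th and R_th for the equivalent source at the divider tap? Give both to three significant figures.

V_th = 7.85 V, R_th = 173 kΩ

V_th is the open-circuit tap voltage: 37.1 × 220/(820 + 220) = 7.85 V.
With the supply zeroed, R_A and R_B appear in parallel from the tap: R_th = R_A‖R_B = (820 × 220)/1040 = 173 kΩ.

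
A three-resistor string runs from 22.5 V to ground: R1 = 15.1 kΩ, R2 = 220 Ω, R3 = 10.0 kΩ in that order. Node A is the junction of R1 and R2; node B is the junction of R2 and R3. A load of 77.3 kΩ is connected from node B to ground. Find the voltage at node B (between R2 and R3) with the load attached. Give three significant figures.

At node B, R3 is in parallel with the load: R3‖R_L = 8855 Ω.
Below node A the resistance is R2 + (R3‖R_L) = 9075 Ω, so V_A = 22.5 × 9075/24170 = 8.446 V.
Then V_B = V_A × (R3‖R_L)/(R2 + R3‖R_L) = 8.446 × 8855/9075 = 8.24 V.

V ≈ 8.24 V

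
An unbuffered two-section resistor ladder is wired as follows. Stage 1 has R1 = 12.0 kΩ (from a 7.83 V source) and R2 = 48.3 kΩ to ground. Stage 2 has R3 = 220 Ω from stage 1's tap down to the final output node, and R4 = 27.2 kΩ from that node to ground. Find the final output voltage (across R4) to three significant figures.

V_out ≈ 4.61 V

Stage 2 presents R3+R4 = 27420 Ω as a load on stage 1's tap.
Stage 1's lower leg becomes R2‖(R3+R4) = 17490 Ω, so V_mid = 7.83 × 17490/29490 = 4.644 V.
Stage 2 is itself unloaded: V_out = V_mid × R4/(R3+R4) = 4.644 × 27200/27420 = 4.61 V.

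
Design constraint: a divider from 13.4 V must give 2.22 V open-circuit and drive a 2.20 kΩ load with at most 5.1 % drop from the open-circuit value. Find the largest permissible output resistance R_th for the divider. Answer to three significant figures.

Loading drop = R_th/(R_th + R_L) ≤ 0.0510, so R_th ≤ R_L · ε/(1−ε) = 2.20 kΩ × 0.0510/0.9490 = 118 Ω.

R_th ≤ 118 Ω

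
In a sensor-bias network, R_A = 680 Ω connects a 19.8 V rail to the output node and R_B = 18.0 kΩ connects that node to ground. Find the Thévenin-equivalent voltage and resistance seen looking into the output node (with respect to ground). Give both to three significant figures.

V_th = 19.1 V, R_th = 655 Ω

V_th is the open-circuit tap voltage: 19.8 × 18000/(680 + 18000) = 19.1 V.
With the supply zeroed, R_A and R_B appear in parallel from the tap: R_th = R_A‖R_B = (680 × 18000)/18680 = 655 Ω.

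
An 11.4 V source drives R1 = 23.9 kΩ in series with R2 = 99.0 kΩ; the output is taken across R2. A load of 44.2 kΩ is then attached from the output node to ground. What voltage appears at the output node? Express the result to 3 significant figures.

The load sits in parallel with R2: R2‖R_L = (99.0 × 44.2) / (99.0 + 44.2) = 30.56 kΩ.
V_out = 11.4 × 30.56 / (23.9 + 30.56) = 11.4 × 30.56/54.46 = 6.40 V.

V_out ≈ 6.40 V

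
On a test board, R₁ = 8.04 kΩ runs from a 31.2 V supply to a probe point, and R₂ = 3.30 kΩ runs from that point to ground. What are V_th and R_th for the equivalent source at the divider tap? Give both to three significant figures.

V_th = 9.08 V, R_th = 2.34 kΩ

V_th is the open-circuit tap voltage: 31.2 × 3.30/(8.04 + 3.30) = 9.08 V.
With the supply zeroed, R₁ and R₂ appear in parallel from the tap: R_th = R₁‖R₂ = (8.04 × 3.30)/11.34 = 2.34 kΩ.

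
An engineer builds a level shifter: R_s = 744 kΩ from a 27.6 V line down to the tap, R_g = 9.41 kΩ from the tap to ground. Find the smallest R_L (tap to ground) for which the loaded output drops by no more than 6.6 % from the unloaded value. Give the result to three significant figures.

R_L(min) ≈ 132 kΩ

Output resistance R_th = R_s‖R_g = (744 × 9.41)/753.4 = 9.292 kΩ.
The fractional drop is R_th/(R_th + R_L); requiring this ≤ 0.0660 gives R_L ≥ R_th(1/0.0660 − 1) = 9.292 × 14.15 = 132 kΩ.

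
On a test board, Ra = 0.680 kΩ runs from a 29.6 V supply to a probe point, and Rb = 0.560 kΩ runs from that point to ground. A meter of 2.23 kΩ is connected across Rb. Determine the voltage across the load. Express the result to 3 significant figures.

The load sits in parallel with Rb: Rb‖R_L = (560 × 2230) / (560 + 2230) = 447.6 Ω.
V_out = 29.6 × 447.6 / (680 + 447.6) = 29.6 × 447.6/1128 = 11.7 V.

V_out ≈ 11.7 V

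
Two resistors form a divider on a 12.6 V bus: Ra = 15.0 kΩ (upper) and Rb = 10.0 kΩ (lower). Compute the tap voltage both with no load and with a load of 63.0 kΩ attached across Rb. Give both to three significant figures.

Unloaded: 5.04 V; loaded: 4.60 V

Open-circuit: V = 12.6 × 10.0/(15.0 + 10.0) = 5.04 V.
With the load, Rb becomes Rb‖R_L = 8.630 kΩ, so V = 12.6 × 8.630/23.63 = 4.60 V.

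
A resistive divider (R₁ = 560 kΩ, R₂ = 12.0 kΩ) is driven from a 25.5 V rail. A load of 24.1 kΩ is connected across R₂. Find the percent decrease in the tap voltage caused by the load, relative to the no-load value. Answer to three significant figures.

The divider's output (Thévenin) resistance is R₁‖R₂ = 11.75 kΩ.
Fractional drop under load = R_th/(R_th + R_L) = 11.75 / (11.75 + 24.1) = 0.3277.
So the output falls by 32.8 %.

32.8 %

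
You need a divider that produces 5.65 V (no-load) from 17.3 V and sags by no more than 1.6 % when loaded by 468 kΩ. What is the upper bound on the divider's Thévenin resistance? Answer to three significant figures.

R_th ≤ 7.61 kΩ

Loading drop = R_th/(R_th + R_L) ≤ 0.0160, so R_th ≤ R_L · ε/(1−ε) = 468 kΩ × 0.0160/0.9840 = 7.61 kΩ.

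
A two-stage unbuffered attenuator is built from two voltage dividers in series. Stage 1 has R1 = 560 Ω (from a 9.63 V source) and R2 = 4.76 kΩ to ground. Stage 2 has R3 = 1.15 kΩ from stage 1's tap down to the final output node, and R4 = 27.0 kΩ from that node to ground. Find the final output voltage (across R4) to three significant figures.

V_out ≈ 8.12 V

Stage 2 presents R3+R4 = 28150 Ω as a load on stage 1's tap.
Stage 1's lower leg becomes R2‖(R3+R4) = 4072 Ω, so V_mid = 9.63 × 4072/4632 = 8.466 V.
Stage 2 is itself unloaded: V_out = V_mid × R4/(R3+R4) = 8.466 × 27000/28150 = 8.12 V.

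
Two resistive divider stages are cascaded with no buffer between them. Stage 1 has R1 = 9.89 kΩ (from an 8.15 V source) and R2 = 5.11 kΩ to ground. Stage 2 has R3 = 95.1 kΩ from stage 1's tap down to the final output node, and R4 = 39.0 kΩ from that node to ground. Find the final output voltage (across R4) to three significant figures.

Stage 2 presents R3+R4 = 134.1 kΩ as a load on stage 1's tap.
Stage 1's lower leg becomes R2‖(R3+R4) = 4.922 kΩ, so V_mid = 8.15 × 4.922/14.81 = 2.708 V.
Stage 2 is itself unloaded: V_out = V_mid × R4/(R3+R4) = 2.708 × 39.0/134.1 = 0.788 V.

V_out ≈ 0.788 V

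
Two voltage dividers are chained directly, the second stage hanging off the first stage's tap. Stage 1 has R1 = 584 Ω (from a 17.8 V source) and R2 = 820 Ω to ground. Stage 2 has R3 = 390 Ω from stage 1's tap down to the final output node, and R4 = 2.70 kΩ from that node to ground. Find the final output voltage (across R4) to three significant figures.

Stage 2 presents R3+R4 = 3090 Ω as a load on stage 1's tap.
Stage 1's lower leg becomes R2‖(R3+R4) = 648.0 Ω, so V_mid = 17.8 × 648.0/1232 = 9.363 V.
Stage 2 is itself unloaded: V_out = V_mid × R4/(R3+R4) = 9.363 × 2700/3090 = 8.18 V.

V_out ≈ 8.18 V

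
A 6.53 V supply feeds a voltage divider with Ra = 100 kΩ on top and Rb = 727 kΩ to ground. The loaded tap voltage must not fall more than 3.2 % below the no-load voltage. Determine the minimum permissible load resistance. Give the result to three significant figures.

R_L(min) ≈ 2.66 MΩ

Output resistance R_th = Ra‖Rb = (100 × 727)/827.0 = 87.91 kΩ.
The fractional drop is R_th/(R_th + R_L); requiring this ≤ 0.0320 gives R_L ≥ R_th(1/0.0320 − 1) = 87.91 × 30.25 = 2.66 MΩ.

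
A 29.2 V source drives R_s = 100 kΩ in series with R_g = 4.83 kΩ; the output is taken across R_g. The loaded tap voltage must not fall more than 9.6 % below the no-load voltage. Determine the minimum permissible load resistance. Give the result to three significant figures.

R_L(min) ≈ 43.4 kΩ

Output resistance R_th = R_s‖R_g = (100 × 4.83)/104.8 = 4.607 kΩ.
The fractional drop is R_th/(R_th + R_L); requiring this ≤ 0.0960 gives R_L ≥ R_th(1/0.0960 − 1) = 4.607 × 9.417 = 43.4 kΩ.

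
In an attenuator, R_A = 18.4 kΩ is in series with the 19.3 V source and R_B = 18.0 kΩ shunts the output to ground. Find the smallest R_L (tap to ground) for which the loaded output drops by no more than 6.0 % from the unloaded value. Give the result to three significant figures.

Output resistance R_th = R_A‖R_B = (18.4 × 18.0)/36.40 = 9.099 kΩ.
The fractional drop is R_th/(R_th + R_L); requiring this ≤ 0.0600 gives R_L ≥ R_th(1/0.0600 − 1) = 9.099 × 15.67 = 143 kΩ.

R_L(min) ≈ 143 kΩ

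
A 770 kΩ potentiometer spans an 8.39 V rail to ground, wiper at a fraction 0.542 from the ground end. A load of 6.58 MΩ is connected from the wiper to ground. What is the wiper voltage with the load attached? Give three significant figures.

V ≈ 4.42 V

The wiper splits the pot into (1−α)R = 352.7 kΩ above and αR = 417.3 kΩ below.
Lower section ‖ load = 392.4 kΩ.
V_wiper = 8.39 × 392.4/(352.7 + 392.4) = 4.42 V.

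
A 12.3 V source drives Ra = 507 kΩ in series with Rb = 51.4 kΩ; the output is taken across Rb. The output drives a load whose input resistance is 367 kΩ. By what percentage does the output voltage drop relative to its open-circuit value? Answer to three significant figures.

11.3 %

Unloaded V = 12.3 × 51.4/558.4 = 1.1322 V.
Loaded: Rb‖R_L = 45.09 kΩ, giving V = 12.3 × 45.09/552.1 = 1.0045 V.
Drop = (1.1322 − 1.0045) / 1.1322 = 11.3 %.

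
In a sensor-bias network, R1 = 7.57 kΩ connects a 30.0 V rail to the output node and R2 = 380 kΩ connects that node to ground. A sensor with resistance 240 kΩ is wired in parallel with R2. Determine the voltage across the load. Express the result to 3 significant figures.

V_out ≈ 28.5 V

The load sits in parallel with R2: R2‖R_L = (380 × 240) / (380 + 240) = 147.1 kΩ.
V_out = 30.0 × 147.1 / (7.57 + 147.1) = 30.0 × 147.1/154.7 = 28.5 V.
(Unloaded it would have been 29.4 V.)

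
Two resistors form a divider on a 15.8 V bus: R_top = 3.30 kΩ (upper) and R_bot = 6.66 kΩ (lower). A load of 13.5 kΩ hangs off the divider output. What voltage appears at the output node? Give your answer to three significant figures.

The load sits in parallel with R_bot: R_bot‖R_L = (6.66 × 13.5) / (6.66 + 13.5) = 4.460 kΩ.
V_out = 15.8 × 4.460 / (3.30 + 4.460) = 15.8 × 4.460/7.760 = 9.08 V.

V_out ≈ 9.08 V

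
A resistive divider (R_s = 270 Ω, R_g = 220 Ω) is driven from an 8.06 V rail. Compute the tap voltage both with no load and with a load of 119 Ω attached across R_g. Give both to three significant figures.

Open-circuit: V = 8.06 × 220/(270 + 220) = 3.62 V.
With the load, R_g becomes R_g‖R_L = 77.23 Ω, so V = 8.06 × 77.23/347.2 = 1.79 V.

Unloaded: 3.62 V; loaded: 1.79 V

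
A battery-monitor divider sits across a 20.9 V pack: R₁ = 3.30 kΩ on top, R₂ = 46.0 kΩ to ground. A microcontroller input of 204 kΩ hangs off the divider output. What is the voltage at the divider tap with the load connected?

The load sits in parallel with R₂: R₂‖R_L = (46.0 × 204) / (46.0 + 204) = 37.54 kΩ.
V_out = 20.9 × 37.54 / (3.30 + 37.54) = 20.9 × 37.54/40.84 = 19.2 V.

V_out ≈ 19.2 V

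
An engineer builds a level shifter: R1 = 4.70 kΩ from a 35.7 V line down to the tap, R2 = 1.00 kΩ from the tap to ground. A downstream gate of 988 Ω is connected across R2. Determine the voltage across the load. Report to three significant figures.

The load sits in parallel with R2: R2‖R_L = (1000 × 988) / (1000 + 988) = 497.0 Ω.
V_out = 35.7 × 497.0 / (4700 + 497.0) = 35.7 × 497.0/5197 = 3.41 V.

V_out ≈ 3.41 V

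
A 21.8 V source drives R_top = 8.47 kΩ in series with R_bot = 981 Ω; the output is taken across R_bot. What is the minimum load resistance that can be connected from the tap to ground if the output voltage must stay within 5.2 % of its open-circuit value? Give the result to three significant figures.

Output resistance R_th = R_top‖R_bot = (8470 × 981)/9451 = 879.2 Ω.
The fractional drop is R_th/(R_th + R_L); requiring this ≤ 0.0520 gives R_L ≥ R_th(1/0.0520 − 1) = 879.2 × 18.23 = 16.0 kΩ.

R_L(min) ≈ 16.0 kΩ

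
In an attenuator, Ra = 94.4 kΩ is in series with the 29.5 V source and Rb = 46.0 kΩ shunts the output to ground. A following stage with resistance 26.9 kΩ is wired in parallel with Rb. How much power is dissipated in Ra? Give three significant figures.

P ≈ 6.62 mW

Total resistance from the source is Ra + (Rb‖R_L) = 111.4 kΩ, so I = 29.5/111.4 kΩ = 0.2649 mA.
P = I²·Ra = (0.2649 mA)² × 94.4 kΩ = 6.62 mW.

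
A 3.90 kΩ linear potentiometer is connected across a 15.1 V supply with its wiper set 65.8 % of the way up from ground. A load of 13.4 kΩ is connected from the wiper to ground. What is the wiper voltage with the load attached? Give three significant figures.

V ≈ 9.33 V

The wiper splits the pot into (1−α)R = 1.334 kΩ above and αR = 2.566 kΩ below.
Lower section ‖ load = 2.154 kΩ.
V_wiper = 15.1 × 2.154/(1.334 + 2.154) = 9.33 V.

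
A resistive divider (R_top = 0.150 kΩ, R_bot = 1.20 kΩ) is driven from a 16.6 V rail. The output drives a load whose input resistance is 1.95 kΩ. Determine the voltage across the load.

V_out ≈ 13.8 V

The load sits in parallel with R_bot: R_bot‖R_L = (1200 × 1950) / (1200 + 1950) = 742.9 Ω.
V_out = 16.6 × 742.9 / (150 + 742.9) = 16.6 × 742.9/892.9 = 13.8 V.
(Unloaded it would have been 14.8 V.)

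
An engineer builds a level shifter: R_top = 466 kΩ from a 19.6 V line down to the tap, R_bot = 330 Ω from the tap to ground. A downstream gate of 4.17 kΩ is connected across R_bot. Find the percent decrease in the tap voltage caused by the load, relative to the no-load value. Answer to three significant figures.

The divider's output (Thévenin) resistance is R_top‖R_bot = 329.8 Ω.
Fractional drop under load = R_th/(R_th + R_L) = 329.8 / (329.8 + 4170) = 0.07329.
So the output falls by 7.33 %.

7.33 %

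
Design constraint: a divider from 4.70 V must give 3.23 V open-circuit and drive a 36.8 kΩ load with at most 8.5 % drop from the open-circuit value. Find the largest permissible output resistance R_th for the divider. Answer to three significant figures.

Loading drop = R_th/(R_th + R_L) ≤ 0.0850, so R_th ≤ R_L · ε/(1−ε) = 36.8 kΩ × 0.0850/0.9150 = 3.42 kΩ.

R_th ≤ 3.42 kΩ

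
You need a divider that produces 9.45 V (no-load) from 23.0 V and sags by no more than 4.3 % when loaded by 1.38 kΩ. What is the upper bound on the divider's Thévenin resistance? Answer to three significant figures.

Loading drop = R_th/(R_th + R_L) ≤ 0.0430, so R_th ≤ R_L · ε/(1−ε) = 1.38 kΩ × 0.0430/0.9570 = 62.0 Ω.
(Any R1, R2 with R2/(R1+R2) = 0.411 and R1‖R2 ≤ 62.0 Ω will meet the spec.)

R_th ≤ 62.0 Ω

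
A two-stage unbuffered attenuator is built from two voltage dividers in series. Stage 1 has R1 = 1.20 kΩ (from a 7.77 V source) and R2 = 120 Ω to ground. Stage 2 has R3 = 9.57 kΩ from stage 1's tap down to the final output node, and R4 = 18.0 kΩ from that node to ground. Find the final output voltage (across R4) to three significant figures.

V_out ≈ 0.459 V

Stage 2 presents R3+R4 = 27570 Ω as a load on stage 1's tap.
Stage 1's lower leg becomes R2‖(R3+R4) = 119.5 Ω, so V_mid = 7.77 × 119.5/1319 = 0.7036 V.
Stage 2 is itself unloaded: V_out = V_mid × R4/(R3+R4) = 0.7036 × 18000/27570 = 0.459 V.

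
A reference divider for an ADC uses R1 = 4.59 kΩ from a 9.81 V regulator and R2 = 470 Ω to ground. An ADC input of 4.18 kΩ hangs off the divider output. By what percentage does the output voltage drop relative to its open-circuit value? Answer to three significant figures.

9.26 %

The divider's output (Thévenin) resistance is R1‖R2 = 426.3 Ω.
Fractional drop under load = R_th/(R_th + R_L) = 426.3 / (426.3 + 4180) = 0.09256.
So the output falls by 9.26 %.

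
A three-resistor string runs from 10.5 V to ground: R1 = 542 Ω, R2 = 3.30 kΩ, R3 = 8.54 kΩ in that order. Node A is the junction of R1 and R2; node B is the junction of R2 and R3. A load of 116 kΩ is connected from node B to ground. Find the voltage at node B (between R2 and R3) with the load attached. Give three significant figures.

V ≈ 7.08 V

At node B, R3 is in parallel with the load: R3‖R_L = 7954 Ω.
Below node A the resistance is R2 + (R3‖R_L) = 11250 Ω, so V_A = 10.5 × 11250/11800 = 10.02 V.
Then V_B = V_A × (R3‖R_L)/(R2 + R3‖R_L) = 10.02 × 7954/11250 = 7.08 V.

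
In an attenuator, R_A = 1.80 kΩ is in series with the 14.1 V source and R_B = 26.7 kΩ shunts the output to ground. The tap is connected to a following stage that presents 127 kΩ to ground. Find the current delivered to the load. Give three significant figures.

I_L ≈ 0.103 mA

R_B‖R_L = 22.06 kΩ; V_out = 14.1 × 22.06/23.86 = 13.04 V.
I_L = V_out / R_L = 13.04 / 127 kΩ = 0.103 mA.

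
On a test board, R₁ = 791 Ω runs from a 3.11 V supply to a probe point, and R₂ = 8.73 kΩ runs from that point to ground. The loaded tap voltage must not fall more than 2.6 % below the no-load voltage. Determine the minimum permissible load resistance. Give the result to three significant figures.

R_L(min) ≈ 27.2 kΩ

Output resistance R_th = R₁‖R₂ = (791 × 8730)/9521 = 725.3 Ω.
The fractional drop is R_th/(R_th + R_L); requiring this ≤ 0.0260 gives R_L ≥ R_th(1/0.0260 − 1) = 725.3 × 37.46 = 27.2 kΩ.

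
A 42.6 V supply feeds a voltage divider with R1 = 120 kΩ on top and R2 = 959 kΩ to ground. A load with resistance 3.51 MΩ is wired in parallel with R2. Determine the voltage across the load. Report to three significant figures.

The load sits in parallel with R2: R2‖R_L = (959 × 3510) / (959 + 3510) = 753.2 kΩ.
V_out = 42.6 × 753.2 / (120 + 753.2) = 42.6 × 753.2/873.2 = 36.7 V.

V_out ≈ 36.7 V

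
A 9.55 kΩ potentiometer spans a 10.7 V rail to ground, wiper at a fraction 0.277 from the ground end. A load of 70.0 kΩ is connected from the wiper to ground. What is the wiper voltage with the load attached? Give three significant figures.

The wiper splits the pot into (1−α)R = 6.905 kΩ above and αR = 2.645 kΩ below.
Lower section ‖ load = 2.549 kΩ.
V_wiper = 10.7 × 2.549/(6.905 + 2.549) = 2.89 V.

V ≈ 2.89 V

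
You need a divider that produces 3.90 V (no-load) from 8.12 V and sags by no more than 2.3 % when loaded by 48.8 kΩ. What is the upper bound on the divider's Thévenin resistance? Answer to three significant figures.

R_th ≤ 1.15 kΩ

Loading drop = R_th/(R_th + R_L) ≤ 0.0230, so R_th ≤ R_L · ε/(1−ε) = 48.8 kΩ × 0.0230/0.9770 = 1.15 kΩ.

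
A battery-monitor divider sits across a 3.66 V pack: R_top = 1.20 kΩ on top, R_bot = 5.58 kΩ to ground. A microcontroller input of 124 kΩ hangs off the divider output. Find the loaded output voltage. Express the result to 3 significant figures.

V_out ≈ 2.99 V

The load sits in parallel with R_bot: R_bot‖R_L = (5.58 × 124) / (5.58 + 124) = 5.340 kΩ.
V_out = 3.66 × 5.340 / (1.20 + 5.340) = 3.66 × 5.340/6.540 = 2.99 V.
(Unloaded it would have been 3.01 V.)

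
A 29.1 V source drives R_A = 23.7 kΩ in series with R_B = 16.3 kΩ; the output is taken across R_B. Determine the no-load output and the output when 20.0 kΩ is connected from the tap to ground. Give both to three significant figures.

Unloaded: 11.9 V; loaded: 8.00 V

Open-circuit: V = 29.1 × 16.3/(23.7 + 16.3) = 11.9 V.
With the load, R_B becomes R_B‖R_L = 8.981 kΩ, so V = 29.1 × 8.981/32.68 = 8.00 V.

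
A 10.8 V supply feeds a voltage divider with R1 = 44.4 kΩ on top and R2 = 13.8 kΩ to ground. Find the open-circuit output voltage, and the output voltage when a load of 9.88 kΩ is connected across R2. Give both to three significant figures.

Unloaded: 2.56 V; loaded: 1.24 V

Open-circuit: V = 10.8 × 13.8/(44.4 + 13.8) = 2.56 V.
With the load, R2 becomes R2‖R_L = 5.758 kΩ, so V = 10.8 × 5.758/50.16 = 1.24 V.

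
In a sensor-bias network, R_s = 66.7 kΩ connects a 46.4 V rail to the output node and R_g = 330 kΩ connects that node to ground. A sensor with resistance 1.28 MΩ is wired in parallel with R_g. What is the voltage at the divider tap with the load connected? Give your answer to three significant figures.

The load sits in parallel with R_g: R_g‖R_L = (330 × 1280) / (330 + 1280) = 262.4 kΩ.
V_out = 46.4 × 262.4 / (66.7 + 262.4) = 46.4 × 262.4/329.1 = 37.0 V.
(Unloaded it would have been 38.6 V.)

V_out ≈ 37.0 V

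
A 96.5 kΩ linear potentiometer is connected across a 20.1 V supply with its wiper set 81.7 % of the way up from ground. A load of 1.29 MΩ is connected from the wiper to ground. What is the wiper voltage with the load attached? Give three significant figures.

The wiper splits the pot into (1−α)R = 17.66 kΩ above and αR = 78.84 kΩ below.
Lower section ‖ load = 74.30 kΩ.
V_wiper = 20.1 × 74.30/(17.66 + 74.30) = 16.2 V.

V ≈ 16.2 V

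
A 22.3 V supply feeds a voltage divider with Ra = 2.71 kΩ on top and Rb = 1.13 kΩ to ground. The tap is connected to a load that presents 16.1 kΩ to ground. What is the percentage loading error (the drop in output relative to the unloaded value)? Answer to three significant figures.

The divider's output (Thévenin) resistance is Ra‖Rb = 0.7975 kΩ.
Fractional drop under load = R_th/(R_th + R_L) = 0.7975 / (0.7975 + 16.1) = 0.04719.
So the output falls by 4.72 %.

4.72 %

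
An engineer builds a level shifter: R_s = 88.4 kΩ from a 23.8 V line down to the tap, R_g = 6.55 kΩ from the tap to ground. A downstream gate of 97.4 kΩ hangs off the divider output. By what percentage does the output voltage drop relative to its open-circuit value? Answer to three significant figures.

5.89 %

The divider's output (Thévenin) resistance is R_s‖R_g = 6.098 kΩ.
Fractional drop under load = R_th/(R_th + R_L) = 6.098 / (6.098 + 97.4) = 0.05892.
So the output falls by 5.89 %.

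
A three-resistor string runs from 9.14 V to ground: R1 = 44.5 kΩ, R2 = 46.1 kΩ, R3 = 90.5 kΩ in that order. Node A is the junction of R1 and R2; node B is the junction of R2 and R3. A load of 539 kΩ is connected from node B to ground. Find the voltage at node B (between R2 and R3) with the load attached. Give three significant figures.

V ≈ 4.21 V

At node B, R3 is in parallel with the load: R3‖R_L = 77.49 kΩ.
Below node A the resistance is R2 + (R3‖R_L) = 123.6 kΩ, so V_A = 9.14 × 123.6/168.1 = 6.720 V.
Then V_B = V_A × (R3‖R_L)/(R2 + R3‖R_L) = 6.720 × 77.49/123.6 = 4.21 V.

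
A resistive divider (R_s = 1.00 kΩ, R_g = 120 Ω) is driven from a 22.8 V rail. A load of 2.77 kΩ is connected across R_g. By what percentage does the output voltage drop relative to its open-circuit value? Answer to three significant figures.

3.72 %

The divider's output (Thévenin) resistance is R_s‖R_g = 107.1 Ω.
Fractional drop under load = R_th/(R_th + R_L) = 107.1 / (107.1 + 2770) = 0.03724.
So the output falls by 3.72 %.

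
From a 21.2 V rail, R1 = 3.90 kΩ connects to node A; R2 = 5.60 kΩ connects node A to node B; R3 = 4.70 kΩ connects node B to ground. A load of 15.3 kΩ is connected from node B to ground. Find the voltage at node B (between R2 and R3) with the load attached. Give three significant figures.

V ≈ 5.82 V

At node B, R3 is in parallel with the load: R3‖R_L = 3.595 kΩ.
Below node A the resistance is R2 + (R3‖R_L) = 9.195 kΩ, so V_A = 21.2 × 9.195/13.10 = 14.89 V.
Then V_B = V_A × (R3‖R_L)/(R2 + R3‖R_L) = 14.89 × 3.595/9.195 = 5.82 V.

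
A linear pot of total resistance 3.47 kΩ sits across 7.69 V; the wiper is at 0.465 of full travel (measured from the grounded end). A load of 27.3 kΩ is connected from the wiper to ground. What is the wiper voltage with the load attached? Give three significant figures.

V ≈ 3.47 V

The wiper splits the pot into (1−α)R = 1.856 kΩ above and αR = 1.614 kΩ below.
Lower section ‖ load = 1.524 kΩ.
V_wiper = 7.69 × 1.524/(1.856 + 1.524) = 3.47 V.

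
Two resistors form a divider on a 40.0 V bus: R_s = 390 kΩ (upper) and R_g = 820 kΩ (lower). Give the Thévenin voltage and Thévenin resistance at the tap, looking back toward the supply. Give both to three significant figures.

V_th = 27.1 V, R_th = 264 kΩ

V_th is the open-circuit tap voltage: 40.0 × 820/(390 + 820) = 27.1 V.
With the supply zeroed, R_s and R_g appear in parallel from the tap: R_th = R_s‖R_g = (390 × 820)/1210 = 264 kΩ.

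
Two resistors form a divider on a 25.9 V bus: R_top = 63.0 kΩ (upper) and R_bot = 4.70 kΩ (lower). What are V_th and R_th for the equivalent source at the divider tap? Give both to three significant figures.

V_th = 1.80 V, R_th = 4.37 kΩ

V_th is the open-circuit tap voltage: 25.9 × 4.70/(63.0 + 4.70) = 1.80 V.
With the supply zeroed, R_top and R_bot appear in parallel from the tap: R_th = R_top‖R_bot = (63.0 × 4.70)/67.70 = 4.37 kΩ.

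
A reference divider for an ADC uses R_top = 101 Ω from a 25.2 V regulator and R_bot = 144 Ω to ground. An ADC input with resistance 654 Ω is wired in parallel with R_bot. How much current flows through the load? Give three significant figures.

R_bot‖R_L = 118.0 Ω; V_out = 25.2 × 118.0/219.0 = 13.58 V.
I_L = V_out / R_L = 13.58 / 654 Ω = 20.8 mA.

I_L ≈ 20.8 mA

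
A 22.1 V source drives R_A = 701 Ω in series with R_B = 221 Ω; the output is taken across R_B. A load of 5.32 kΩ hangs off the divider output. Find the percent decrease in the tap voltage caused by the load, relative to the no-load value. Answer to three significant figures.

3.06 %

The divider's output (Thévenin) resistance is R_A‖R_B = 168.0 Ω.
Fractional drop under load = R_th/(R_th + R_L) = 168.0 / (168.0 + 5320) = 0.03062.
So the output falls by 3.06 %.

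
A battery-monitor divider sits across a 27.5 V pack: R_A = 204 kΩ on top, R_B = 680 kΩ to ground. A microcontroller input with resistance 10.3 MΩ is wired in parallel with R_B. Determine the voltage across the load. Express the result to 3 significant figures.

The load sits in parallel with R_B: R_B‖R_L = (680 × 10300) / (680 + 10300) = 637.9 kΩ.
V_out = 27.5 × 637.9 / (204 + 637.9) = 27.5 × 637.9/841.9 = 20.8 V.

V_out ≈ 20.8 V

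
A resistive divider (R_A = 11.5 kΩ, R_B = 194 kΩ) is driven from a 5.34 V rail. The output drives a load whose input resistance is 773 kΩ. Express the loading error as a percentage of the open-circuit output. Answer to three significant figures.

1.39 %

The divider's output (Thévenin) resistance is R_A‖R_B = 10.86 kΩ.
Fractional drop under load = R_th/(R_th + R_L) = 10.86 / (10.86 + 773) = 0.01385.
So the output falls by 1.39 %.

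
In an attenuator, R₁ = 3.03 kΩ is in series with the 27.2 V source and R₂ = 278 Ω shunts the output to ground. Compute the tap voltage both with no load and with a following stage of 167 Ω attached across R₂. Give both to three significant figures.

Open-circuit: V = 27.2 × 278/(3030 + 278) = 2.29 V.
With the load, R₂ becomes R₂‖R_L = 104.3 Ω, so V = 27.2 × 104.3/3134 = 0.905 V.

Unloaded: 2.29 V; loaded: 0.905 V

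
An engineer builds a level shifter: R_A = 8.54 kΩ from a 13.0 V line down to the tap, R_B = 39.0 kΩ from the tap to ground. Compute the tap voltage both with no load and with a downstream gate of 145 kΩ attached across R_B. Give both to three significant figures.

Open-circuit: V = 13.0 × 39.0/(8.54 + 39.0) = 10.7 V.
With the load, R_B becomes R_B‖R_L = 30.73 kΩ, so V = 13.0 × 30.73/39.27 = 10.2 V.

Unloaded: 10.7 V; loaded: 10.2 V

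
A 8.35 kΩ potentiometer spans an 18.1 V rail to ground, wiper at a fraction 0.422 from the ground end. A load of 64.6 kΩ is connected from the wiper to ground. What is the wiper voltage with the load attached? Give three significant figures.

V ≈ 7.40 V

The wiper splits the pot into (1−α)R = 4.826 kΩ above and αR = 3.524 kΩ below.
Lower section ‖ load = 3.341 kΩ.
V_wiper = 18.1 × 3.341/(4.826 + 3.341) = 7.40 V.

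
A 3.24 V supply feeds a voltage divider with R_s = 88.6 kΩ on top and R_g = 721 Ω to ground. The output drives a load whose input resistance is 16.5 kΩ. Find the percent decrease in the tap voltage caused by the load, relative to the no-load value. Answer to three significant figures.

The divider's output (Thévenin) resistance is R_s‖R_g = 715.2 Ω.
Fractional drop under load = R_th/(R_th + R_L) = 715.2 / (715.2 + 16500) = 0.04154.
So the output falls by 4.15 %.

4.15 %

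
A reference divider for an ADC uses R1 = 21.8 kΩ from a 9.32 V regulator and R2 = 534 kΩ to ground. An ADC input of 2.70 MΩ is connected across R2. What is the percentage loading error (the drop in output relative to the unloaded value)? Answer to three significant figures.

0.770 %

The divider's output (Thévenin) resistance is R1‖R2 = 20.94 kΩ.
Fractional drop under load = R_th/(R_th + R_L) = 20.94 / (20.94 + 2700) = 0.007698.
So the output falls by 0.770 %.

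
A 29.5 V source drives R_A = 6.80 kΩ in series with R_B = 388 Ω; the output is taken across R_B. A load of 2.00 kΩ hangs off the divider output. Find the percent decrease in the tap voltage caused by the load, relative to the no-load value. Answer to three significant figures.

The divider's output (Thévenin) resistance is R_A‖R_B = 367.1 Ω.
Fractional drop under load = R_th/(R_th + R_L) = 367.1 / (367.1 + 2000) = 0.1551.
So the output falls by 15.5 %.

15.5 %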